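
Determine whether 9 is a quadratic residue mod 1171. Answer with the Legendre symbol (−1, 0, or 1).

1

Euler's criterion: (9/1171) ≡ 9^585 (mod 1171).
9^2 ≡ 81 (mod 1171)
9^4 ≡ 706 (mod 1171)
9^8 ≡ 761 (mod 1171)
9^16 ≡ 647 (mod 1171)
9^32 ≡ 562 (mod 1171)
9^64 ≡ 845 (mod 1171)
9^128 ≡ 886 (mod 1171)
9^256 ≡ 426 (mod 1171)
9^512 ≡ 1142 (mod 1171)
9^585 = 9^(512+64+8+1) ≡ 1 (mod 1171).
Result is 1, so (9/1171) = 1.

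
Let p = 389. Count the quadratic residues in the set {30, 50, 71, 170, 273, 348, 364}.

(30/389) = +1 → QR.
(50/389) = -1 → non-residue.
(71/389) = -1 → non-residue.
(170/389) = -1 → non-residue.
(273/389) = -1 → non-residue.
(348/389) = +1 → QR.
(364/389) = +1 → QR.
Total quadratic residues among the 7: 3.

3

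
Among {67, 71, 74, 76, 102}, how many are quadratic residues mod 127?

(67/127) = -1 → non-residue.
(71/127) = +1 → QR.
(74/127) = +1 → QR.
(76/127) = +1 → QR.
(102/127) = -1 → non-residue.
Total quadratic residues among the 5: 3.

3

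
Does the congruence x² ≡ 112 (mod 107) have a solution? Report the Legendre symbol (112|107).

First reduce: 112 ≡ 5 (mod 107).
Reciprocity: 5 ≡ 1 and 107 ≡ 3 (mod 4), so (5/107) = +(107/5).
Reduce top mod 5: now compute (2/5).
Pull out 2: since 5 ≡ 5 (mod 8), (2/5) = -1.
Reached (1/5) = 1. Collecting the sign flips along the way, the symbol is -1.

-1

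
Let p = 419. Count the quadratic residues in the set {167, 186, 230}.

(167/419) = -1 → non-residue.
(186/419) = +1 → QR.
(230/419) = -1 → non-residue.
Total quadratic residues among the 3: 1.

1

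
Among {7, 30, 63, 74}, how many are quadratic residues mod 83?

(7/83) = +1 → QR.
(30/83) = +1 → QR.
(63/83) = +1 → QR.
(74/83) = -1 → non-residue.
Total quadratic residues among the 4: 3.

3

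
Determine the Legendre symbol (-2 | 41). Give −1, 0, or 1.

First reduce: -2 ≡ 39 (mod 41).
Reciprocity: 39 ≡ 3 and 41 ≡ 1 (mod 4), so (39/41) = +(41/39).
Reduce top mod 39: now compute (2/39).
Pull out 2: since 39 ≡ 7 (mod 8), (2/39) = +1.
Reached (1/39) = 1. Collecting the sign flips along the way, the symbol is +1.

1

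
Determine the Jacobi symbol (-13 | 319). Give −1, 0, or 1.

1

First reduce: -13 ≡ 306 (mod 319).
Pull out 2: since 319 ≡ 7 (mod 8), (2/319) = +1.
Reciprocity: 153 ≡ 1 and 319 ≡ 3 (mod 4), so (153/319) = +(319/153).
Reduce top mod 153: now compute (13/153).
Reciprocity: 13 ≡ 1 and 153 ≡ 1 (mod 4), so (13/153) = +(153/13).
Reduce top mod 13: now compute (10/13).
Pull out 2: since 13 ≡ 5 (mod 8), (2/13) = -1.
Reciprocity: 5 ≡ 1 and 13 ≡ 1 (mod 4), so (5/13) = +(13/5).
Reduce top mod 5: now compute (3/5).
Reciprocity: 3 ≡ 3 and 5 ≡ 1 (mod 4), so (3/5) = +(5/3).
Reduce top mod 3: now compute (2/3).
Pull out 2: since 3 ≡ 3 (mod 8), (2/3) = -1.
Reached (1/3) = 1. Collecting the sign flips along the way, the symbol is +1.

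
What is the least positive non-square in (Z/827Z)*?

(2/827) = −1, so 2 is the smallest positive non-residue mod 827.

2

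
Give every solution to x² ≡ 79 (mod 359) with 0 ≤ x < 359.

Since 359 ≡ 3 (mod 4), a square root of 79 is 79^((359+1)/4) = 79^90 mod 359.
Repeated squaring: 79^2≡138, 79^4≡17, 79^8≡289, 79^16≡233, 79^32≡80, 79^64≡297 (mod 359).
79^90 = 79^(64+16+8+2) ≡ 34 (mod 359).
Check: 34² = 1156 ≡ 79 (mod 359). The two roots are 34 and 325.

34, 325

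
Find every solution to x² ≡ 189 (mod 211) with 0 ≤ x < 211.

20, 191

Since 211 ≡ 3 (mod 4), a square root of 189 is 189^((211+1)/4) = 189^53 mod 211.
Repeated squaring: 189^2≡62, 189^4≡46, 189^8≡6, 189^16≡36, 189^32≡30 (mod 211).
189^53 = 189^(32+16+4+1) ≡ 20 (mod 211).
Check: 20² = 400 ≡ 189 (mod 211). The two roots are 20 and 191.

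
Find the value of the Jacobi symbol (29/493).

Reciprocity: 29 ≡ 1 and 493 ≡ 1 (mod 4), so (29/493) = +(493/29).
Reduce top mod 29: now compute (0/29).
Top reduces to 0: gcd > 1, so the symbol is 0.

0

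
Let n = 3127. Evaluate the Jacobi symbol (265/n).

0

Reciprocity: 265 ≡ 1 and 3127 ≡ 3 (mod 4), so (265/3127) = +(3127/265).
Reduce top mod 265: now compute (212/265).
Pull out 2^2: since 265 ≡ 1 (mod 8), (2/265) = +1, so (2/265)^2 = +1.
Reciprocity: 53 ≡ 1 and 265 ≡ 1 (mod 4), so (53/265) = +(265/53).
Reduce top mod 53: now compute (0/53).
Top reduces to 0: gcd > 1, so the symbol is 0.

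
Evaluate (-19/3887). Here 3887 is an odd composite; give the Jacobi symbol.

1

First reduce: -19 ≡ 3868 (mod 3887).
Pull out 2^2: since 3887 ≡ 7 (mod 8), (2/3887) = +1, so (2/3887)^2 = +1.
Reciprocity: 967 ≡ 3 and 3887 ≡ 3 (mod 4), so (967/3887) = −(3887/967).
Reduce top mod 967: now compute (19/967).
Reciprocity: 19 ≡ 3 and 967 ≡ 3 (mod 4), so (19/967) = −(967/19).
Reduce top mod 19: now compute (17/19).
Reciprocity: 17 ≡ 1 and 19 ≡ 3 (mod 4), so (17/19) = +(19/17).
Reduce top mod 17: now compute (2/17).
Pull out 2: since 17 ≡ 1 (mod 8), (2/17) = +1.
Reached (1/17) = 1. Collecting the sign flips along the way, the symbol is +1.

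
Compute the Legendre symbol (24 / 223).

-1

Pull out 2^3: since 223 ≡ 7 (mod 8), (2/223) = +1, so (2/223)^3 = +1.
Reciprocity: 3 ≡ 3 and 223 ≡ 3 (mod 4), so (3/223) = −(223/3).
Reduce top mod 3: now compute (1/3).
Reached (1/3) = 1. Collecting the sign flips along the way, the symbol is -1.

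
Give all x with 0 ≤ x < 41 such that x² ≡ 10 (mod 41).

41 ≡ 1 (mod 4), so we find a root by search.
Trying successive values, 16² = 256 ≡ 10 (mod 41). The other root is 41 − 16 = 25.

16, 25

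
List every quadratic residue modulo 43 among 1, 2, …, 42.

1 4 6 9 10 11 13 14 15 16 17 21 23 24 25 31 35 36 38 40 41

Square k = 1,…,21 (k and 43−k give the same square):
1²=1, 2²=4, 3²=9, 4²=16, 5²=25, 6²=36, 7²≡6, 8²≡21, 9²≡38, 10²≡14, 11²≡35, 12²≡15, 13²≡40, 14²≡24, 15²≡10, 16²≡41, 17²≡31, 18²≡23, 19²≡17, 20²≡13, 21²≡11 (mod 43).
So the quadratic residues mod 43 are {1, 4, 6, 9, 10, 11, 13, 14, 15, 16, 17, 21, 23, 24, 25, 31, 35, 36, 38, 40, 41}.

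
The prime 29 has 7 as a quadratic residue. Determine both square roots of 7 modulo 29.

29 ≡ 1 (mod 4), so we find a root by search.
Trying successive values, 6² = 36 ≡ 7 (mod 29). The other root is 29 − 6 = 23.

6, 23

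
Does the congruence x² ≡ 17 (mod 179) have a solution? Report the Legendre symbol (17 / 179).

Reciprocity: 17 ≡ 1 and 179 ≡ 3 (mod 4), so (17/179) = +(179/17).
Reduce top mod 17: now compute (9/17).
Reciprocity: 9 ≡ 1 and 17 ≡ 1 (mod 4), so (9/17) = +(17/9).
Reduce top mod 9: now compute (8/9).
Pull out 2^3: since 9 ≡ 1 (mod 8), (2/9) = +1, so (2/9)^3 = +1.
Reached (1/9) = 1. Collecting the sign flips along the way, the symbol is +1.

1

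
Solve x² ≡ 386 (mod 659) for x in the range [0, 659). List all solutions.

122, 537

Since 659 ≡ 3 (mod 4), a square root of 386 is 386^((659+1)/4) = 386^165 mod 659.
Repeated squaring: 386^2≡62, 386^4≡549, 386^8≡238, 386^16≡629, 386^32≡241, 386^64≡89, 386^128≡13 (mod 659).
386^165 = 386^(128+32+4+1) ≡ 537 (mod 659).
Check: 537² = 288369 ≡ 386 (mod 659). The two roots are 122 and 537.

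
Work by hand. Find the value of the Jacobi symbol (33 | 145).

-1

Reciprocity: 33 ≡ 1 and 145 ≡ 1 (mod 4), so (33/145) = +(145/33).
Reduce top mod 33: now compute (13/33).
Reciprocity: 13 ≡ 1 and 33 ≡ 1 (mod 4), so (13/33) = +(33/13).
Reduce top mod 13: now compute (7/13).
Reciprocity: 7 ≡ 3 and 13 ≡ 1 (mod 4), so (7/13) = +(13/7).
Reduce top mod 7: now compute (6/7).
Pull out 2: since 7 ≡ 7 (mod 8), (2/7) = +1.
Reciprocity: 3 ≡ 3 and 7 ≡ 3 (mod 4), so (3/7) = −(7/3).
Reduce top mod 3: now compute (1/3).
Reached (1/3) = 1. Collecting the sign flips along the way, the symbol is -1.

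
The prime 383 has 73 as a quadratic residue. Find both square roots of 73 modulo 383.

Since 383 ≡ 3 (mod 4), a square root of 73 is 73^((383+1)/4) = 73^96 mod 383.
Repeated squaring: 73^2≡350, 73^4≡323, 73^8≡153, 73^16≡46, 73^32≡201, 73^64≡186 (mod 383).
73^96 = 73^(64+32) ≡ 235 (mod 383).
Check: 235² = 55225 ≡ 73 (mod 383). The two roots are 148 and 235.

148, 235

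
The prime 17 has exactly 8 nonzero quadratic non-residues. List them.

3,5,6,7,10,11,12,14

Square k = 1,…,8 (k and 17−k give the same square):
1²=1, 2²=4, 3²=9, 4²=16, 5²≡8, 6²≡2, 7²≡15, 8²≡13 (mod 17).
The residues are {1, 2, 4, 8, 9, 13, 15, 16}; the non-residues are the remaining 8 nonzero classes.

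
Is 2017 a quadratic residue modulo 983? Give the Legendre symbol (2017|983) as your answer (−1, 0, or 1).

Euler's criterion: (2017/983) ≡ 51^491 (mod 983).
51^2 ≡ 635 (mod 983)
51^4 ≡ 195 (mod 983)
51^8 ≡ 671 (mod 983)
51^16 ≡ 27 (mod 983)
51^32 ≡ 729 (mod 983)
51^64 ≡ 621 (mod 983)
51^128 ≡ 305 (mod 983)
51^256 ≡ 623 (mod 983)
51^491 = 51^(256+128+64+32+8+2+1) ≡ 982 (mod 983).
Result is 982 ≡ −1, so (2017/983) = −1.

-1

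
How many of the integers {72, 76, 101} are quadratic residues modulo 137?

(72/137) = +1 → QR.
(76/137) = +1 → QR.
(101/137) = +1 → QR.
Total quadratic residues among the 3: 3.

3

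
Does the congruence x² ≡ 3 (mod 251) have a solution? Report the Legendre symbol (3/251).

1

Euler's criterion: (3/251) ≡ 3^125 (mod 251).
3^2 ≡ 9 (mod 251)
3^4 ≡ 81 (mod 251)
3^8 ≡ 35 (mod 251)
3^16 ≡ 221 (mod 251)
3^32 ≡ 147 (mod 251)
3^64 ≡ 23 (mod 251)
3^125 = 3^(64+32+16+8+4+1) ≡ 1 (mod 251).
Result is 1, so (3/251) = 1.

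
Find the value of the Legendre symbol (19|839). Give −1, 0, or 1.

Reciprocity: 19 ≡ 3 and 839 ≡ 3 (mod 4), so (19/839) = −(839/19).
Reduce top mod 19: now compute (3/19).
Reciprocity: 3 ≡ 3 and 19 ≡ 3 (mod 4), so (3/19) = −(19/3).
Reduce top mod 3: now compute (1/3).
Reached (1/3) = 1. Collecting the sign flips along the way, the symbol is +1.

1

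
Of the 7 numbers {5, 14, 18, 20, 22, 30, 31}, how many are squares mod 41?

(5/41) = +1 → QR.
(14/41) = -1 → non-residue.
(18/41) = +1 → QR.
(20/41) = +1 → QR.
(22/41) = -1 → non-residue.
(30/41) = -1 → non-residue.
(31/41) = +1 → QR.
Total quadratic residues among the 7: 4.

4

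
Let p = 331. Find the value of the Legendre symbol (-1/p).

First reduce: -1 ≡ 330 (mod 331).
Pull out 2: since 331 ≡ 3 (mod 8), (2/331) = -1.
Reciprocity: 165 ≡ 1 and 331 ≡ 3 (mod 4), so (165/331) = +(331/165).
Reduce top mod 165: now compute (1/165).
Reached (1/165) = 1. Collecting the sign flips along the way, the symbol is -1.

-1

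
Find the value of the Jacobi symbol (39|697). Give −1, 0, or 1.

Reciprocity: 39 ≡ 3 and 697 ≡ 1 (mod 4), so (39/697) = +(697/39).
Reduce top mod 39: now compute (34/39).
Pull out 2: since 39 ≡ 7 (mod 8), (2/39) = +1.
Reciprocity: 17 ≡ 1 and 39 ≡ 3 (mod 4), so (17/39) = +(39/17).
Reduce top mod 17: now compute (5/17).
Reciprocity: 5 ≡ 1 and 17 ≡ 1 (mod 4), so (5/17) = +(17/5).
Reduce top mod 5: now compute (2/5).
Pull out 2: since 5 ≡ 5 (mod 8), (2/5) = -1.
Reached (1/5) = 1. Collecting the sign flips along the way, the symbol is -1.

-1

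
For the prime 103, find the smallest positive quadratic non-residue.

(2/103) = +1, so 2 is a residue.
(3/103) = −1, so 3 is the smallest positive non-residue mod 103.

3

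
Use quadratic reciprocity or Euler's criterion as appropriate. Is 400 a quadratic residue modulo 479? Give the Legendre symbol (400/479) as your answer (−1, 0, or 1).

Euler's criterion: (400/479) ≡ 400^239 (mod 479).
400^2 ≡ 14 (mod 479)
400^4 ≡ 196 (mod 479)
400^8 ≡ 96 (mod 479)
400^16 ≡ 115 (mod 479)
400^32 ≡ 292 (mod 479)
400^64 ≡ 2 (mod 479)
400^128 ≡ 4 (mod 479)
400^239 = 400^(128+64+32+8+4+2+1) ≡ 1 (mod 479).
Result is 1, so (400/479) = 1.

1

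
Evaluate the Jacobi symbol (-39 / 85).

First reduce: -39 ≡ 46 (mod 85).
Pull out 2: since 85 ≡ 5 (mod 8), (2/85) = -1.
Reciprocity: 23 ≡ 3 and 85 ≡ 1 (mod 4), so (23/85) = +(85/23).
Reduce top mod 23: now compute (16/23).
Pull out 2^4: since 23 ≡ 7 (mod 8), (2/23) = +1, so (2/23)^4 = +1.
Reached (1/23) = 1. Collecting the sign flips along the way, the symbol is -1.

-1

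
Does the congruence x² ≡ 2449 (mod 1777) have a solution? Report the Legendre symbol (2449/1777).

First reduce: 2449 ≡ 672 (mod 1777).
Pull out 2^5: since 1777 ≡ 1 (mod 8), (2/1777) = +1, so (2/1777)^5 = +1.
Reciprocity: 21 ≡ 1 and 1777 ≡ 1 (mod 4), so (21/1777) = +(1777/21).
Reduce top mod 21: now compute (13/21).
Reciprocity: 13 ≡ 1 and 21 ≡ 1 (mod 4), so (13/21) = +(21/13).
Reduce top mod 13: now compute (8/13).
Pull out 2^3: since 13 ≡ 5 (mod 8), (2/13) = -1, so (2/13)^3 = -1.
Reached (1/13) = 1. Collecting the sign flips along the way, the symbol is -1.

-1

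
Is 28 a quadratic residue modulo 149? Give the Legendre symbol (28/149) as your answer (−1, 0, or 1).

1

Pull out 2^2: since 149 ≡ 5 (mod 8), (2/149) = -1, so (2/149)^2 = +1.
Reciprocity: 7 ≡ 3 and 149 ≡ 1 (mod 4), so (7/149) = +(149/7).
Reduce top mod 7: now compute (2/7).
Pull out 2: since 7 ≡ 7 (mod 8), (2/7) = +1.
Reached (1/7) = 1. Collecting the sign flips along the way, the symbol is +1.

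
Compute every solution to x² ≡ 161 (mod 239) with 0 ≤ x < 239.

Since 239 ≡ 3 (mod 4), a square root of 161 is 161^((239+1)/4) = 161^60 mod 239.
Repeated squaring: 161^2≡109, 161^4≡170, 161^8≡220, 161^16≡122, 161^32≡66 (mod 239).
161^60 = 161^(32+16+8+4) ≡ 20 (mod 239).
Check: 20² = 400 ≡ 161 (mod 239). The two roots are 20 and 219.

20, 219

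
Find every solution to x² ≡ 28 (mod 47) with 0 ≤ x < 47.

13, 34

Since 47 ≡ 3 (mod 4), a square root of 28 is 28^((47+1)/4) = 28^12 mod 47.
Repeated squaring: 28^2≡32, 28^4≡37, 28^8≡6 (mod 47).
28^12 = 28^(8+4) ≡ 34 (mod 47).
Check: 34² = 1156 ≡ 28 (mod 47). The two roots are 13 and 34.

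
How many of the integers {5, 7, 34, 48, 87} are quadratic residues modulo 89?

3

(5/89) = +1 → QR.
(7/89) = -1 → non-residue.
(34/89) = +1 → QR.
(48/89) = -1 → non-residue.
(87/89) = +1 → QR.
Total quadratic residues among the 5: 3.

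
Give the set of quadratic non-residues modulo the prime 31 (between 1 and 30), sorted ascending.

Square k = 1,…,15 (k and 31−k give the same square):
1²=1, 2²=4, 3²=9, 4²=16, 5²=25, 6²≡5, 7²≡18, 8²≡2, 9²≡19, 10²≡7, 11²≡28, 12²≡20, 13²≡14, 14²≡10, 15²≡8 (mod 31).
The residues are {1, 2, 4, 5, 7, 8, 9, 10, 14, 16, 18, 19, 20, 25, 28}; the non-residues are the remaining 15 nonzero classes.

3 6 11 12 13 15 17 21 22 23 24 26 27 29 30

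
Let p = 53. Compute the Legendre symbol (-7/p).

1

Euler's criterion: (-7/53) ≡ 46^26 (mod 53).
46^2 ≡ 49 (mod 53)
46^4 ≡ 16 (mod 53)
46^8 ≡ 44 (mod 53)
46^16 ≡ 28 (mod 53)
46^26 = 46^(16+8+2) ≡ 1 (mod 53).
Result is 1, so (-7/53) = 1.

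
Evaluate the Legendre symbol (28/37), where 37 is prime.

1

Euler's criterion: (28/37) ≡ 28^18 (mod 37).
28^2 ≡ 7 (mod 37)
28^4 ≡ 12 (mod 37)
28^8 ≡ 33 (mod 37)
28^16 ≡ 16 (mod 37)
28^18 = 28^(16+2) ≡ 1 (mod 37).
Result is 1, so (28/37) = 1.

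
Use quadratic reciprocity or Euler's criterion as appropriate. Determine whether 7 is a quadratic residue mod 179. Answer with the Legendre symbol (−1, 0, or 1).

Reciprocity: 7 ≡ 3 and 179 ≡ 3 (mod 4), so (7/179) = −(179/7).
Reduce top mod 7: now compute (4/7).
Pull out 2^2: since 7 ≡ 7 (mod 8), (2/7) = +1, so (2/7)^2 = +1.
Reached (1/7) = 1. Collecting the sign flips along the way, the symbol is -1.

-1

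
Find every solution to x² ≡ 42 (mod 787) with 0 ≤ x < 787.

228, 559

Since 787 ≡ 3 (mod 4), a square root of 42 is 42^((787+1)/4) = 42^197 mod 787.
Repeated squaring: 42^2≡190, 42^4≡685, 42^8≡173, 42^16≡23, 42^32≡529, 42^64≡456, 42^128≡168 (mod 787).
42^197 = 42^(128+64+4+1) ≡ 559 (mod 787).
Check: 559² = 312481 ≡ 42 (mod 787). The two roots are 228 and 559.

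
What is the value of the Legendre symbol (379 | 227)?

Euler's criterion: (379/227) ≡ 152^113 (mod 227).
152^2 ≡ 177 (mod 227)
152^4 ≡ 3 (mod 227)
152^8 ≡ 9 (mod 227)
152^16 ≡ 81 (mod 227)
152^32 ≡ 205 (mod 227)
152^64 ≡ 30 (mod 227)
152^113 = 152^(64+32+16+1) ≡ 226 (mod 227).
Result is 226 ≡ −1, so (379/227) = −1.

-1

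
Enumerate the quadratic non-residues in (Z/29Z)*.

2 3 8 10 11 12 14 15 17 18 19 21 26 27

Square k = 1,…,14 (k and 29−k give the same square):
1²=1, 2²=4, 3²=9, 4²=16, 5²=25, 6²≡7, 7²≡20, 8²≡6, 9²≡23, 10²≡13, 11²≡5, 12²≡28, 13²≡24, 14²≡22 (mod 29).
The residues are {1, 4, 5, 6, 7, 9, 13, 16, 20, 22, 23, 24, 25, 28}; the non-residues are the remaining 14 nonzero classes.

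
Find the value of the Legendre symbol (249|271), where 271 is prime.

Euler's criterion: (249/271) ≡ 249^135 (mod 271).
249^2 ≡ 213 (mod 271)
249^4 ≡ 112 (mod 271)
249^8 ≡ 78 (mod 271)
249^16 ≡ 122 (mod 271)
249^32 ≡ 250 (mod 271)
249^64 ≡ 170 (mod 271)
249^128 ≡ 174 (mod 271)
249^135 = 249^(128+4+2+1) ≡ 270 (mod 271).
Result is 270 ≡ −1, so (249/271) = −1.

-1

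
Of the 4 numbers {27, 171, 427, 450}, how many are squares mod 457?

3

(27/457) = +1 → QR.
(171/457) = +1 → QR.
(427/457) = -1 → non-residue.
(450/457) = +1 → QR.
Total quadratic residues among the 4: 3.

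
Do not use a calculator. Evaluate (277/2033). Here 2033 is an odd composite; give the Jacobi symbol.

Reciprocity: 277 ≡ 1 and 2033 ≡ 1 (mod 4), so (277/2033) = +(2033/277).
Reduce top mod 277: now compute (94/277).
Pull out 2: since 277 ≡ 5 (mod 8), (2/277) = -1.
Reciprocity: 47 ≡ 3 and 277 ≡ 1 (mod 4), so (47/277) = +(277/47).
Reduce top mod 47: now compute (42/47).
Pull out 2: since 47 ≡ 7 (mod 8), (2/47) = +1.
Reciprocity: 21 ≡ 1 and 47 ≡ 3 (mod 4), so (21/47) = +(47/21).
Reduce top mod 21: now compute (5/21).
Reciprocity: 5 ≡ 1 and 21 ≡ 1 (mod 4), so (5/21) = +(21/5).
Reduce top mod 5: now compute (1/5).
Reached (1/5) = 1. Collecting the sign flips along the way, the symbol is -1.

-1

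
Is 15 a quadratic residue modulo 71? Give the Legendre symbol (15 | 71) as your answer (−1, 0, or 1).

Reciprocity: 15 ≡ 3 and 71 ≡ 3 (mod 4), so (15/71) = −(71/15).
Reduce top mod 15: now compute (11/15).
Reciprocity: 11 ≡ 3 and 15 ≡ 3 (mod 4), so (11/15) = −(15/11).
Reduce top mod 11: now compute (4/11).
Pull out 2^2: since 11 ≡ 3 (mod 8), (2/11) = -1, so (2/11)^2 = +1.
Reached (1/11) = 1. Collecting the sign flips along the way, the symbol is +1.

1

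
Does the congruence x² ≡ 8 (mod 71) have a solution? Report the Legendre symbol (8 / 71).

Euler's criterion: (8/71) ≡ 8^35 (mod 71).
8^2 ≡ 64 (mod 71)
8^4 ≡ 49 (mod 71)
8^8 ≡ 58 (mod 71)
8^16 ≡ 27 (mod 71)
8^32 ≡ 19 (mod 71)
8^35 = 8^(32+2+1) ≡ 1 (mod 71).
Result is 1, so (8/71) = 1.

1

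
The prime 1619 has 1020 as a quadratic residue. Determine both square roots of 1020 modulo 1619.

557, 1062

Since 1619 ≡ 3 (mod 4), a square root of 1020 is 1020^((1619+1)/4) = 1020^405 mod 1619.
Repeated squaring: 1020^2≡1002, 1020^4≡224, 1020^8≡1606, 1020^16≡169, 1020^32≡1038, 1020^64≡809, 1020^128≡405, 1020^256≡506 (mod 1619).
1020^405 = 1020^(256+128+16+4+1) ≡ 1062 (mod 1619).
Check: 1062² = 1127844 ≡ 1020 (mod 1619). The two roots are 557 and 1062.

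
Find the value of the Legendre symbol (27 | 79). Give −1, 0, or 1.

-1

Reciprocity: 27 ≡ 3 and 79 ≡ 3 (mod 4), so (27/79) = −(79/27).
Reduce top mod 27: now compute (25/27).
Reciprocity: 25 ≡ 1 and 27 ≡ 3 (mod 4), so (25/27) = +(27/25).
Reduce top mod 25: now compute (2/25).
Pull out 2: since 25 ≡ 1 (mod 8), (2/25) = +1.
Reached (1/25) = 1. Collecting the sign flips along the way, the symbol is -1.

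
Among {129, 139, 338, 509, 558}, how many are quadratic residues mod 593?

5

(129/593) = +1 → QR.
(139/593) = +1 → QR.
(338/593) = +1 → QR.
(509/593) = +1 → QR.
(558/593) = +1 → QR.
Total quadratic residues among the 5: 5.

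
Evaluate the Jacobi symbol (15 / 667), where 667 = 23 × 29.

Reciprocity: 15 ≡ 3 and 667 ≡ 3 (mod 4), so (15/667) = −(667/15).
Reduce top mod 15: now compute (7/15).
Reciprocity: 7 ≡ 3 and 15 ≡ 3 (mod 4), so (7/15) = −(15/7).
Reduce top mod 7: now compute (1/7).
Reached (1/7) = 1. Collecting the sign flips along the way, the symbol is +1.

1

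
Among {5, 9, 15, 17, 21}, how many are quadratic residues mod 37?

(5/37) = -1 → non-residue.
(9/37) = +1 → QR.
(15/37) = -1 → non-residue.
(17/37) = -1 → non-residue.
(21/37) = +1 → QR.
Total quadratic residues among the 5: 2.

2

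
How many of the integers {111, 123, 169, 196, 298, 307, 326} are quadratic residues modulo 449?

(111/449) = +1 → QR.
(123/449) = -1 → non-residue.
(169/449) = +1 → QR.
(196/449) = +1 → QR.
(298/449) = -1 → non-residue.
(307/449) = -1 → non-residue.
(326/449) = -1 → non-residue.
Total quadratic residues among the 7: 3.

3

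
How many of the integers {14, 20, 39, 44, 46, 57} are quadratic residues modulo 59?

3

(14/59) = -1 → non-residue.
(20/59) = +1 → QR.
(39/59) = -1 → non-residue.
(44/59) = -1 → non-residue.
(46/59) = +1 → QR.
(57/59) = +1 → QR.
Total quadratic residues among the 6: 3.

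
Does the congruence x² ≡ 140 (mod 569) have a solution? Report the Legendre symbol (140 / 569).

Euler's criterion: (140/569) ≡ 140^284 (mod 569).
140^2 ≡ 254 (mod 569)
140^4 ≡ 219 (mod 569)
140^8 ≡ 165 (mod 569)
140^16 ≡ 482 (mod 569)
140^32 ≡ 172 (mod 569)
140^64 ≡ 565 (mod 569)
140^128 ≡ 16 (mod 569)
140^256 ≡ 256 (mod 569)
140^284 = 140^(256+16+8+4) ≡ 1 (mod 569).
Result is 1, so (140/569) = 1.

1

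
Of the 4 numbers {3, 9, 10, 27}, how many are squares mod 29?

1

(3/29) = -1 → non-residue.
(9/29) = +1 → QR.
(10/29) = -1 → non-residue.
(27/29) = -1 → non-residue.
Total quadratic residues among the 4: 1.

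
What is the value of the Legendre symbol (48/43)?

Euler's criterion: (48/43) ≡ 5^21 (mod 43).
5^2 ≡ 25 (mod 43)
5^4 ≡ 23 (mod 43)
5^8 ≡ 13 (mod 43)
5^16 ≡ 40 (mod 43)
5^21 = 5^(16+4+1) ≡ 42 (mod 43).
Result is 42 ≡ −1, so (48/43) = −1.

-1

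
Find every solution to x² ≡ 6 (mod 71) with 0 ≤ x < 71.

Since 71 ≡ 3 (mod 4), a square root of 6 is 6^((71+1)/4) = 6^18 mod 71.
Repeated squaring: 6^2≡36, 6^4≡18, 6^8≡40, 6^16≡38 (mod 71).
6^18 = 6^(16+2) ≡ 19 (mod 71).
Check: 19² = 361 ≡ 6 (mod 71). The two roots are 19 and 52.

19, 52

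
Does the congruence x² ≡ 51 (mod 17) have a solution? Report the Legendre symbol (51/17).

First reduce: 51 ≡ 0 (mod 17).
Top reduces to 0: gcd > 1, so the symbol is 0.

0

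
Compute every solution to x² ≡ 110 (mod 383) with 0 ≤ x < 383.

Since 383 ≡ 3 (mod 4), a square root of 110 is 110^((383+1)/4) = 110^96 mod 383.
Repeated squaring: 110^2≡227, 110^4≡207, 110^8≡336, 110^16≡294, 110^32≡261, 110^64≡330 (mod 383).
110^96 = 110^(64+32) ≡ 338 (mod 383).
Check: 338² = 114244 ≡ 110 (mod 383). The two roots are 45 and 338.

45, 338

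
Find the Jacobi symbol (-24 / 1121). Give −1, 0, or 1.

-1

First reduce: -24 ≡ 1097 (mod 1121).
Reciprocity: 1097 ≡ 1 and 1121 ≡ 1 (mod 4), so (1097/1121) = +(1121/1097).
Reduce top mod 1097: now compute (24/1097).
Pull out 2^3: since 1097 ≡ 1 (mod 8), (2/1097) = +1, so (2/1097)^3 = +1.
Reciprocity: 3 ≡ 3 and 1097 ≡ 1 (mod 4), so (3/1097) = +(1097/3).
Reduce top mod 3: now compute (2/3).
Pull out 2: since 3 ≡ 3 (mod 8), (2/3) = -1.
Reached (1/3) = 1. Collecting the sign flips along the way, the symbol is -1.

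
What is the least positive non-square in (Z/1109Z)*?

(2/1109) = −1, so 2 is the smallest positive non-residue mod 1109.

2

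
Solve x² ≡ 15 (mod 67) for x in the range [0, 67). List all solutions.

22, 45

Since 67 ≡ 3 (mod 4), a square root of 15 is 15^((67+1)/4) = 15^17 mod 67.
Repeated squaring: 15^2≡24, 15^4≡40, 15^8≡59, 15^16≡64 (mod 67).
15^17 = 15^(16+1) ≡ 22 (mod 67).
Check: 22² = 484 ≡ 15 (mod 67). The two roots are 22 and 45.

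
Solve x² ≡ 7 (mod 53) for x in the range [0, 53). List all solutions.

53 ≡ 1 (mod 4), so we find a root by search.
Trying successive values, 22² = 484 ≡ 7 (mod 53). The other root is 53 − 22 = 31.

22, 31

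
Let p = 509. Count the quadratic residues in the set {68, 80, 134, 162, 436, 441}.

(68/509) = +1 → QR.
(80/509) = +1 → QR.
(134/509) = -1 → non-residue.
(162/509) = -1 → non-residue.
(436/509) = +1 → QR.
(441/509) = +1 → QR.
Total quadratic residues among the 6: 4.

4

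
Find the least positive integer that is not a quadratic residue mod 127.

(2/127) = +1, so 2 is a residue.
(3/127) = −1, so 3 is the smallest positive non-residue mod 127.

3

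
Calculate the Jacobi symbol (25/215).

0

Reciprocity: 25 ≡ 1 and 215 ≡ 3 (mod 4), so (25/215) = +(215/25).
Reduce top mod 25: now compute (15/25).
Reciprocity: 15 ≡ 3 and 25 ≡ 1 (mod 4), so (15/25) = +(25/15).
Reduce top mod 15: now compute (10/15).
Pull out 2: since 15 ≡ 7 (mod 8), (2/15) = +1.
Reciprocity: 5 ≡ 1 and 15 ≡ 3 (mod 4), so (5/15) = +(15/5).
Reduce top mod 5: now compute (0/5).
Top reduces to 0: gcd > 1, so the symbol is 0.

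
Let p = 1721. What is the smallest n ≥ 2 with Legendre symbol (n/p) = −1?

3

(2/1721) = +1, so 2 is a residue.
(3/1721) = −1, so 3 is the smallest positive non-residue mod 1721.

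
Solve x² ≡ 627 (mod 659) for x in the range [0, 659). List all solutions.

308, 351

Since 659 ≡ 3 (mod 4), a square root of 627 is 627^((659+1)/4) = 627^165 mod 659.
Repeated squaring: 627^2≡365, 627^4≡107, 627^8≡246, 627^16≡547, 627^32≡23, 627^64≡529, 627^128≡425 (mod 659).
627^165 = 627^(128+32+4+1) ≡ 351 (mod 659).
Check: 351² = 123201 ≡ 627 (mod 659). The two roots are 308 and 351.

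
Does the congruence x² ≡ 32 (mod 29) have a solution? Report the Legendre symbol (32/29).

-1

First reduce: 32 ≡ 3 (mod 29).
Reciprocity: 3 ≡ 3 and 29 ≡ 1 (mod 4), so (3/29) = +(29/3).
Reduce top mod 3: now compute (2/3).
Pull out 2: since 3 ≡ 3 (mod 8), (2/3) = -1.
Reached (1/3) = 1. Collecting the sign flips along the way, the symbol is -1.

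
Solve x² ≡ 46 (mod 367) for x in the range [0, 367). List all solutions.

Since 367 ≡ 3 (mod 4), a square root of 46 is 46^((367+1)/4) = 46^92 mod 367.
Repeated squaring: 46^2≡281, 46^4≡56, 46^8≡200, 46^16≡364, 46^32≡9, 46^64≡81 (mod 367).
46^92 = 46^(64+16+8+4) ≡ 72 (mod 367).
Check: 72² = 5184 ≡ 46 (mod 367). The two roots are 72 and 295.

72, 295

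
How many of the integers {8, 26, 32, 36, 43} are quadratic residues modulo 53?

2

(8/53) = -1 → non-residue.
(26/53) = -1 → non-residue.
(32/53) = -1 → non-residue.
(36/53) = +1 → QR.
(43/53) = +1 → QR.
Total quadratic residues among the 5: 2.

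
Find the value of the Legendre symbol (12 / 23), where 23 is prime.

1

Pull out 2^2: since 23 ≡ 7 (mod 8), (2/23) = +1, so (2/23)^2 = +1.
Reciprocity: 3 ≡ 3 and 23 ≡ 3 (mod 4), so (3/23) = −(23/3).
Reduce top mod 3: now compute (2/3).
Pull out 2: since 3 ≡ 3 (mod 8), (2/3) = -1.
Reached (1/3) = 1. Collecting the sign flips along the way, the symbol is +1.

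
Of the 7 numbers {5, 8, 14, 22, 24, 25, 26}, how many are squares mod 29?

(5/29) = +1 → QR.
(8/29) = -1 → non-residue.
(14/29) = -1 → non-residue.
(22/29) = +1 → QR.
(24/29) = +1 → QR.
(25/29) = +1 → QR.
(26/29) = -1 → non-residue.
Total quadratic residues among the 7: 4.

4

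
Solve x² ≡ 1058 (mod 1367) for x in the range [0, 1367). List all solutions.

516, 851

Since 1367 ≡ 3 (mod 4), a square root of 1058 is 1058^((1367+1)/4) = 1058^342 mod 1367.
Repeated squaring: 1058^2≡1158, 1058^4≡1304, 1058^8≡1235, 1058^16≡1020, 1058^32≡113, 1058^64≡466, 1058^128≡1170, 1058^256≡533 (mod 1367).
1058^342 = 1058^(256+64+16+4+2) ≡ 516 (mod 1367).
Check: 516² = 266256 ≡ 1058 (mod 1367). The two roots are 516 and 851.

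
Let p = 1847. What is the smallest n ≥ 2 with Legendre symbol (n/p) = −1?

(2/1847) = +1, so 2 is a residue.
(3/1847) = +1, so 3 is a residue.
(4/1847) = +1, so 4 is a residue.
(5/1847) = −1, so 5 is the smallest positive non-residue mod 1847.

5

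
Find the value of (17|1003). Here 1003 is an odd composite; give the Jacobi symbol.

0

Reciprocity: 17 ≡ 1 and 1003 ≡ 3 (mod 4), so (17/1003) = +(1003/17).
Reduce top mod 17: now compute (0/17).
Top reduces to 0: gcd > 1, so the symbol is 0.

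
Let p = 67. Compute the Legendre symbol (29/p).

1

Euler's criterion: (29/67) ≡ 29^33 (mod 67).
29^2 ≡ 37 (mod 67)
29^4 ≡ 29 (mod 67)
29^8 ≡ 37 (mod 67)
29^16 ≡ 29 (mod 67)
29^32 ≡ 37 (mod 67)
29^33 = 29^(32+1) ≡ 1 (mod 67).
Result is 1, so (29/67) = 1.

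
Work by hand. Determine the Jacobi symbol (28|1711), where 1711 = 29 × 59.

1

Pull out 2^2: since 1711 ≡ 7 (mod 8), (2/1711) = +1, so (2/1711)^2 = +1.
Reciprocity: 7 ≡ 3 and 1711 ≡ 3 (mod 4), so (7/1711) = −(1711/7).
Reduce top mod 7: now compute (3/7).
Reciprocity: 3 ≡ 3 and 7 ≡ 3 (mod 4), so (3/7) = −(7/3).
Reduce top mod 3: now compute (1/3).
Reached (1/3) = 1. Collecting the sign flips along the way, the symbol is +1.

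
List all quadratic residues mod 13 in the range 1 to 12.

1, 3, 4, 9, 10, 12

Square k = 1,…,6 (k and 13−k give the same square):
1²=1, 2²=4, 3²=9, 4²≡3, 5²≡12, 6²≡10 (mod 13).
So the quadratic residues mod 13 are {1, 3, 4, 9, 10, 12}.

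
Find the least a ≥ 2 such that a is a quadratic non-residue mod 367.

3

(2/367) = +1, so 2 is a residue.
(3/367) = −1, so 3 is the smallest positive non-residue mod 367.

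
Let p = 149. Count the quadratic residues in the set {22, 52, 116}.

2

(22/149) = +1 → QR.
(52/149) = -1 → non-residue.
(116/149) = +1 → QR.
Total quadratic residues among the 3: 2.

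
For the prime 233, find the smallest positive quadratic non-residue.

(2/233) = +1, so 2 is a residue.
(3/233) = −1, so 3 is the smallest positive non-residue mod 233.

3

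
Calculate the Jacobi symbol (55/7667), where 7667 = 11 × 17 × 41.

0

Reciprocity: 55 ≡ 3 and 7667 ≡ 3 (mod 4), so (55/7667) = −(7667/55).
Reduce top mod 55: now compute (22/55).
Pull out 2: since 55 ≡ 7 (mod 8), (2/55) = +1.
Reciprocity: 11 ≡ 3 and 55 ≡ 3 (mod 4), so (11/55) = −(55/11).
Reduce top mod 11: now compute (0/11).
Top reduces to 0: gcd > 1, so the symbol is 0.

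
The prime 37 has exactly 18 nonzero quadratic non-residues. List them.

2 5 6 8 13 14 15 17 18 19 20 22 23 24 29 31 32 35

Square k = 1,…,18 (k and 37−k give the same square):
1²=1, 2²=4, 3²=9, 4²=16, 5²=25, 6²=36, 7²≡12, 8²≡27, 9²≡7, 10²≡26, 11²≡10, 12²≡33, 13²≡21, 14²≡11, 15²≡3, 16²≡34, 17²≡30, 18²≡28 (mod 37).
The residues are {1, 3, 4, 7, 9, 10, 11, 12, 16, 21, 25, 26, 27, 28, 30, 33, 34, 36}; the non-residues are the remaining 18 nonzero classes.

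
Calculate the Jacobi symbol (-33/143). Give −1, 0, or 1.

First reduce: -33 ≡ 110 (mod 143).
Pull out 2: since 143 ≡ 7 (mod 8), (2/143) = +1.
Reciprocity: 55 ≡ 3 and 143 ≡ 3 (mod 4), so (55/143) = −(143/55).
Reduce top mod 55: now compute (33/55).
Reciprocity: 33 ≡ 1 and 55 ≡ 3 (mod 4), so (33/55) = +(55/33).
Reduce top mod 33: now compute (22/33).
Pull out 2: since 33 ≡ 1 (mod 8), (2/33) = +1.
Reciprocity: 11 ≡ 3 and 33 ≡ 1 (mod 4), so (11/33) = +(33/11).
Reduce top mod 11: now compute (0/11).
Top reduces to 0: gcd > 1, so the symbol is 0.

0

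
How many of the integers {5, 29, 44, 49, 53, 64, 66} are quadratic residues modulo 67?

3

(5/67) = -1 → non-residue.
(29/67) = +1 → QR.
(44/67) = -1 → non-residue.
(49/67) = +1 → QR.
(53/67) = -1 → non-residue.
(64/67) = +1 → QR.
(66/67) = -1 → non-residue.
Total quadratic residues among the 7: 3.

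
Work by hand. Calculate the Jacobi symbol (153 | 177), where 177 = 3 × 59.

Reciprocity: 153 ≡ 1 and 177 ≡ 1 (mod 4), so (153/177) = +(177/153).
Reduce top mod 153: now compute (24/153).
Pull out 2^3: since 153 ≡ 1 (mod 8), (2/153) = +1, so (2/153)^3 = +1.
Reciprocity: 3 ≡ 3 and 153 ≡ 1 (mod 4), so (3/153) = +(153/3).
Reduce top mod 3: now compute (0/3).
Top reduces to 0: gcd > 1, so the symbol is 0.

0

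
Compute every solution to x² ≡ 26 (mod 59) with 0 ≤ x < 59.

12, 47

Since 59 ≡ 3 (mod 4), a square root of 26 is 26^((59+1)/4) = 26^15 mod 59.
Repeated squaring: 26^2≡27, 26^4≡21, 26^8≡28 (mod 59).
26^15 = 26^(8+4+2+1) ≡ 12 (mod 59).
Check: 12² = 144 ≡ 26 (mod 59). The two roots are 12 and 47.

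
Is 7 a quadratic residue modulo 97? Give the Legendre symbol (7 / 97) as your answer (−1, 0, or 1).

-1

Reciprocity: 7 ≡ 3 and 97 ≡ 1 (mod 4), so (7/97) = +(97/7).
Reduce top mod 7: now compute (6/7).
Pull out 2: since 7 ≡ 7 (mod 8), (2/7) = +1.
Reciprocity: 3 ≡ 3 and 7 ≡ 3 (mod 4), so (3/7) = −(7/3).
Reduce top mod 3: now compute (1/3).
Reached (1/3) = 1. Collecting the sign flips along the way, the symbol is -1.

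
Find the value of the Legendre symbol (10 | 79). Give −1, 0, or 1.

Euler's criterion: (10/79) ≡ 10^39 (mod 79).
10^2 ≡ 21 (mod 79)
10^4 ≡ 46 (mod 79)
10^8 ≡ 62 (mod 79)
10^16 ≡ 52 (mod 79)
10^32 ≡ 18 (mod 79)
10^39 = 10^(32+4+2+1) ≡ 1 (mod 79).
Result is 1, so (10/79) = 1.

1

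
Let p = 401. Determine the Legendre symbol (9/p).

1

Euler's criterion: (9/401) ≡ 9^200 (mod 401).
9^2 ≡ 81 (mod 401)
9^4 ≡ 145 (mod 401)
9^8 ≡ 173 (mod 401)
9^16 ≡ 255 (mod 401)
9^32 ≡ 63 (mod 401)
9^64 ≡ 360 (mod 401)
9^128 ≡ 77 (mod 401)
9^200 = 9^(128+64+8) ≡ 1 (mod 401).
Result is 1, so (9/401) = 1.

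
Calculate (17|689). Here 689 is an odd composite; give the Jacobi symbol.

1

Reciprocity: 17 ≡ 1 and 689 ≡ 1 (mod 4), so (17/689) = +(689/17).
Reduce top mod 17: now compute (9/17).
Reciprocity: 9 ≡ 1 and 17 ≡ 1 (mod 4), so (9/17) = +(17/9).
Reduce top mod 9: now compute (8/9).
Pull out 2^3: since 9 ≡ 1 (mod 8), (2/9) = +1, so (2/9)^3 = +1.
Reached (1/9) = 1. Collecting the sign flips along the way, the symbol is +1.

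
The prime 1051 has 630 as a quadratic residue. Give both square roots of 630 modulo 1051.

Since 1051 ≡ 3 (mod 4), a square root of 630 is 630^((1051+1)/4) = 630^263 mod 1051.
Repeated squaring: 630^2≡673, 630^4≡999, 630^8≡602, 630^16≡860, 630^32≡747, 630^64≡979, 630^128≡980, 630^256≡837 (mod 1051).
630^263 = 630^(256+4+2+1) ≡ 1010 (mod 1051).
Check: 1010² = 1020100 ≡ 630 (mod 1051). The two roots are 41 and 1010.

41, 1010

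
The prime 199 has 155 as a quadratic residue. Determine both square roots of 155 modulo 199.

73, 126

Since 199 ≡ 3 (mod 4), a square root of 155 is 155^((199+1)/4) = 155^50 mod 199.
Repeated squaring: 155^2≡145, 155^4≡130, 155^8≡184, 155^16≡26, 155^32≡79 (mod 199).
155^50 = 155^(32+16+2) ≡ 126 (mod 199).
Check: 126² = 15876 ≡ 155 (mod 199). The two roots are 73 and 126.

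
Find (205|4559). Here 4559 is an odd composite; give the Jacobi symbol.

Reciprocity: 205 ≡ 1 and 4559 ≡ 3 (mod 4), so (205/4559) = +(4559/205).
Reduce top mod 205: now compute (49/205).
Reciprocity: 49 ≡ 1 and 205 ≡ 1 (mod 4), so (49/205) = +(205/49).
Reduce top mod 49: now compute (9/49).
Reciprocity: 9 ≡ 1 and 49 ≡ 1 (mod 4), so (9/49) = +(49/9).
Reduce top mod 9: now compute (4/9).
Pull out 2^2: since 9 ≡ 1 (mod 8), (2/9) = +1, so (2/9)^2 = +1.
Reached (1/9) = 1. Collecting the sign flips along the way, the symbol is +1.

1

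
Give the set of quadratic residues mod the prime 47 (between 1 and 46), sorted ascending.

Square k = 1,…,23 (k and 47−k give the same square):
1²=1, 2²=4, 3²=9, 4²=16, 5²=25, 6²=36, 7²≡2, 8²≡17, 9²≡34, 10²≡6, 11²≡27, 12²≡3, 13²≡28, 14²≡8, 15²≡37, 16²≡21, 17²≡7, 18²≡42, 19²≡32, 20²≡24, 21²≡18, 22²≡14, 23²≡12 (mod 47).
So the quadratic residues mod 47 are {1, 2, 3, 4, 6, 7, 8, 9, 12, 14, 16, 17, 18, 21, 24, 25, 27, 28, 32, 34, 36, 37, 42}.

1 2 3 4 6 7 8 9 12 14 16 17 18 21 24 25 27 28 32 34 36 37 42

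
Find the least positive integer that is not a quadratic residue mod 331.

2

(2/331) = −1, so 2 is the smallest positive non-residue mod 331.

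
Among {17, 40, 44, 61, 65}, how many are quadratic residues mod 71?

(17/71) = -1 → non-residue.
(40/71) = +1 → QR.
(44/71) = -1 → non-residue.
(61/71) = -1 → non-residue.
(65/71) = -1 → non-residue.
Total quadratic residues among the 5: 1.

1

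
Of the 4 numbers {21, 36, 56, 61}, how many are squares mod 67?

3

(21/67) = +1 → QR.
(36/67) = +1 → QR.
(56/67) = +1 → QR.
(61/67) = -1 → non-residue.
Total quadratic residues among the 4: 3.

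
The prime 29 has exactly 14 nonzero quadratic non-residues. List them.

Square k = 1,…,14 (k and 29−k give the same square):
1²=1, 2²=4, 3²=9, 4²=16, 5²=25, 6²≡7, 7²≡20, 8²≡6, 9²≡23, 10²≡13, 11²≡5, 12²≡28, 13²≡24, 14²≡22 (mod 29).
The residues are {1, 4, 5, 6, 7, 9, 13, 16, 20, 22, 23, 24, 25, 28}; the non-residues are the remaining 14 nonzero classes.

2 3 8 10 11 12 14 15 17 18 19 21 26 27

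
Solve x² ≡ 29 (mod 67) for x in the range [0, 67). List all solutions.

Since 67 ≡ 3 (mod 4), a square root of 29 is 29^((67+1)/4) = 29^17 mod 67.
Repeated squaring: 29^2≡37, 29^4≡29, 29^8≡37, 29^16≡29 (mod 67).
29^17 = 29^(16+1) ≡ 37 (mod 67).
Check: 37² = 1369 ≡ 29 (mod 67). The two roots are 30 and 37.

30, 37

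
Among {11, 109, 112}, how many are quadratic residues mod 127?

(11/127) = +1 → QR.
(109/127) = -1 → non-residue.
(112/127) = -1 → non-residue.
Total quadratic residues among the 3: 1.

1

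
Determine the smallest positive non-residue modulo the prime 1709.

(2/1709) = −1, so 2 is the smallest positive non-residue mod 1709.

2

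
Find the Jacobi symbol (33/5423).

Reciprocity: 33 ≡ 1 and 5423 ≡ 3 (mod 4), so (33/5423) = +(5423/33).
Reduce top mod 33: now compute (11/33).
Reciprocity: 11 ≡ 3 and 33 ≡ 1 (mod 4), so (11/33) = +(33/11).
Reduce top mod 11: now compute (0/11).
Top reduces to 0: gcd > 1, so the symbol is 0.

0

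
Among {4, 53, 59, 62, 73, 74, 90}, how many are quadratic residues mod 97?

(4/97) = +1 → QR.
(53/97) = +1 → QR.
(59/97) = -1 → non-residue.
(62/97) = +1 → QR.
(73/97) = +1 → QR.
(74/97) = -1 → non-residue.
(90/97) = -1 → non-residue.
Total quadratic residues among the 7: 4.

4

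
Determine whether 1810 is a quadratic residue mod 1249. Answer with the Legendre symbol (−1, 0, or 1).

-1

First reduce: 1810 ≡ 561 (mod 1249).
Reciprocity: 561 ≡ 1 and 1249 ≡ 1 (mod 4), so (561/1249) = +(1249/561).
Reduce top mod 561: now compute (127/561).
Reciprocity: 127 ≡ 3 and 561 ≡ 1 (mod 4), so (127/561) = +(561/127).
Reduce top mod 127: now compute (53/127).
Reciprocity: 53 ≡ 1 and 127 ≡ 3 (mod 4), so (53/127) = +(127/53).
Reduce top mod 53: now compute (21/53).
Reciprocity: 21 ≡ 1 and 53 ≡ 1 (mod 4), so (21/53) = +(53/21).
Reduce top mod 21: now compute (11/21).
Reciprocity: 11 ≡ 3 and 21 ≡ 1 (mod 4), so (11/21) = +(21/11).
Reduce top mod 11: now compute (10/11).
Pull out 2: since 11 ≡ 3 (mod 8), (2/11) = -1.
Reciprocity: 5 ≡ 1 and 11 ≡ 3 (mod 4), so (5/11) = +(11/5).
Reduce top mod 5: now compute (1/5).
Reached (1/5) = 1. Collecting the sign flips along the way, the symbol is -1.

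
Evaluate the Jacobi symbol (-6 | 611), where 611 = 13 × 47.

1

First reduce: -6 ≡ 605 (mod 611).
Reciprocity: 605 ≡ 1 and 611 ≡ 3 (mod 4), so (605/611) = +(611/605).
Reduce top mod 605: now compute (6/605).
Pull out 2: since 605 ≡ 5 (mod 8), (2/605) = -1.
Reciprocity: 3 ≡ 3 and 605 ≡ 1 (mod 4), so (3/605) = +(605/3).
Reduce top mod 3: now compute (2/3).
Pull out 2: since 3 ≡ 3 (mod 8), (2/3) = -1.
Reached (1/3) = 1. Collecting the sign flips along the way, the symbol is +1.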